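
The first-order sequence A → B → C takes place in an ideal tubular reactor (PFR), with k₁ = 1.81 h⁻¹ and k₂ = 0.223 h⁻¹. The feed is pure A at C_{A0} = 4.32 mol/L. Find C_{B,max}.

For a first-order series the maximum intermediate yield is C_{B,max}/C_{A0} = (k₁/k₂)^[k₂/(k₂−k₁)].
= (1.81/0.223)^(0.223/(0.223−1.81)) = (8.117)^(-0.1405) = 0.7451.
C_{B,max} = 0.7451×4.32 = 3.22 mol/L.

3.22 mol/L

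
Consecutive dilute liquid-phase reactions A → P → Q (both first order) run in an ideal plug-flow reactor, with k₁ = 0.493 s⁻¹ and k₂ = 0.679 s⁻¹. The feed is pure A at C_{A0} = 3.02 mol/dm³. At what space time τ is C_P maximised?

1.72 s

For first-order series the maximum of C_P occurs at τ_opt = ln(k₂/k₁)/(k₂−k₁).
= ln(0.679/0.493)/(0.679−0.493) = ln(1.377)/0.1860 = 0.3201/0.1860 = 1.72 s.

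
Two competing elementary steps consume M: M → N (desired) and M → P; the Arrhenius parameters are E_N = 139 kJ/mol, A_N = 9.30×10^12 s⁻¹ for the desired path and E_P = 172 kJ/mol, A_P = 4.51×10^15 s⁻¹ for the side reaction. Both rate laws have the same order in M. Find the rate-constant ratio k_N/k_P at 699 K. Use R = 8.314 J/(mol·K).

0.603

Since both paths have the same order in M, the concentration cancels and S_{N/P} = k_N/k_P = (A_N/A_P)·exp[(E_P−E_N)/(RT)].
(E_P−E_N)/(RT) = (172−139)×10³/(8.314×699) = 33000/5811 = 5.678.
k_N/k_P = (9.30×10^12/4.51×10^15)·exp(5.678) = 0.002062 × 292.5 = 0.603.
Since E_N < E_P, lowering the temperature improves selectivity toward N.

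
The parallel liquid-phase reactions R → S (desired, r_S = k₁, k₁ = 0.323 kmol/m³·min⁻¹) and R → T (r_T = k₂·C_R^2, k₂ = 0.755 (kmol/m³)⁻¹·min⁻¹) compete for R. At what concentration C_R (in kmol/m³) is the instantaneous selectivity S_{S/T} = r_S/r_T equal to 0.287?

S_{S/T} = (k₁/k₂)·C_R^-2 ⇒ C_R = (S·k₂/k₁)^(-0.5).
= (0.287×0.755/0.323)^(-0.5) = (0.6709)^(-0.5) = 1.22 kmol/m³.

1.22 kmol/m³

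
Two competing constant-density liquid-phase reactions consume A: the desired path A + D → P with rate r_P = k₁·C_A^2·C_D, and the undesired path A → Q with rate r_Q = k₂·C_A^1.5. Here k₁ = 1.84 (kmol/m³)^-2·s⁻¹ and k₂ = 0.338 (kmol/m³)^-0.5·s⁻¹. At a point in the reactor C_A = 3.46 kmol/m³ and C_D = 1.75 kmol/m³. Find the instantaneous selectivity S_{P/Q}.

17.7

S_{P/Q} = r_P/r_Q = (k₁·C_A^2·C_D)/(k₂·C_A^1.5) = (k₁/k₂)·C_A^0.5·C_D.
= (1.84×3.460^2×1.750) / (0.338×3.460^1.5) = 38.55/2.175 = 17.7.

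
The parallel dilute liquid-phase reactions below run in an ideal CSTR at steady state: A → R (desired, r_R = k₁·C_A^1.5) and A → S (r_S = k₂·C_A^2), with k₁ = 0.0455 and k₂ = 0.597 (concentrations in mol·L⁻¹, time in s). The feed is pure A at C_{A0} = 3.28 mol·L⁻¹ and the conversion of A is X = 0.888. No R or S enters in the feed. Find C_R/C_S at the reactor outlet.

0.126

Exit C_A = C_{A0}(1−X) = 3.28×0.112 = 0.3674 mol·L⁻¹.
In a CSTR the entire volume is at exit conditions, so r_R = 0.0455×0.3674^1.5 = 0.01013 and r_S = 0.597×0.3674^2 = 0.08057.
Overall selectivity = C_R/C_S = r_Rτ/(r_Sτ) = r_R/r_S = 0.126.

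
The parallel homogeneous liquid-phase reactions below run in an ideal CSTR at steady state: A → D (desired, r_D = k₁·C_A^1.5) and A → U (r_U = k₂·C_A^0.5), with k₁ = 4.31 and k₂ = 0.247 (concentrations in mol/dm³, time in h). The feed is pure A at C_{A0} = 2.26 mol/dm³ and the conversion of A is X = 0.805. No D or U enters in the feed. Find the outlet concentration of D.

1.61 mol/dm³

Exit C_A = C_{A0}(1−X) = 2.26×0.195 = 0.4407 mol/dm³.
In a CSTR the entire volume is at exit conditions, so r_D = 4.31×0.4407^1.5 = 1.261 and r_U = 0.247×0.4407^0.5 = 0.1640.
Fraction of consumed A going to D: r_D/(r_D+r_U) = 0.8849.
C_D = 0.8849·C_{A0}·X = 0.8849×2.26×0.805 = 1.61 mol/dm³.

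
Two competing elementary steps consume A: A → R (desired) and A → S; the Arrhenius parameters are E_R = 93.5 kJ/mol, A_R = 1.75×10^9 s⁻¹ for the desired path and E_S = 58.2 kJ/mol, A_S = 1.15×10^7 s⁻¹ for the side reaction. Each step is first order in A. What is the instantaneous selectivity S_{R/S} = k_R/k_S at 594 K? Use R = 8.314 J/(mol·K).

Since both paths have the same order in A, the concentration cancels and S_{R/S} = k_R/k_S = (A_R/A_S)·exp[(E_S−E_R)/(RT)].
(E_S−E_R)/(RT) = (58.2−93.5)×10³/(8.314×594) = -35300/4939 = -7.148.
k_R/k_S = (1.75×10^9/1.15×10^7)·exp(-7.148) = 152.2 × 7.865×10^-4 = 0.120.

0.120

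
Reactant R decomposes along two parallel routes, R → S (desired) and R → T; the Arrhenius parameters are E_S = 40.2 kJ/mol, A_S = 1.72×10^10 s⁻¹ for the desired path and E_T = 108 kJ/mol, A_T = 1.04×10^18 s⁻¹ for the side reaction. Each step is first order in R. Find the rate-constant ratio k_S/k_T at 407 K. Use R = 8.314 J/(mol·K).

8.32

Since both paths have the same order in R, the concentration cancels and S_{S/T} = k_S/k_T = (A_S/A_T)·exp[(E_T−E_S)/(RT)].
(E_T−E_S)/(RT) = (108−40.2)×10³/(8.314×407) = 67800/3384 = 20.04.
k_S/k_T = (1.72×10^10/1.04×10^18)·exp(20.04) = 1.654×10^-8 × 5.033×10^8 = 8.32.
Since E_S < E_T, lowering the temperature improves selectivity toward S.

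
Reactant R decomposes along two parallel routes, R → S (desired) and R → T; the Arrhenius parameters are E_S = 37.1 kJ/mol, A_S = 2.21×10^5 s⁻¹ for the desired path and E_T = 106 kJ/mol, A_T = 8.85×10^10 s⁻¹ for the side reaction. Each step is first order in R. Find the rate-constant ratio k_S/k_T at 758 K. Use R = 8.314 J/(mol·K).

With equal orders, S_{S/T} = k_S/k_T = (A_S/A_T)·exp[(E_T−E_S)/(RT)].
(E_T−E_S)/(RT) = (106−37.1)×10³/(8.314×758) = 68900/6302 = 10.93.
k_S/k_T = (2.21×10^5/8.85×10^10)·exp(10.93) = 2.497×10^-6 × 55995 = 0.140.

0.140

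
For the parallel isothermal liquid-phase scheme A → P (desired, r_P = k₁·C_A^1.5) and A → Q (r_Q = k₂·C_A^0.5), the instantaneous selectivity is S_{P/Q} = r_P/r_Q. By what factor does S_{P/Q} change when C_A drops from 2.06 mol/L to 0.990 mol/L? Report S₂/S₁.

0.481

S_{P/Q} = (k₁/k₂)·C_A, so S₂/S₁ = (C_{A,2}/C_{A,1}).
= 0.990/2.06 = 0.481.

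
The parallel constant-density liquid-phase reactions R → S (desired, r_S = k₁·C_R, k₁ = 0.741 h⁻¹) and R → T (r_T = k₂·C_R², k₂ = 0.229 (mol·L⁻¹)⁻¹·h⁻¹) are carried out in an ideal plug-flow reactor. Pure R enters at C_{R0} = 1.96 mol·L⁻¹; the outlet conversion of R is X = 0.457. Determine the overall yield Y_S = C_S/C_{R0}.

0.312

C_R = C_{R0}(1−X) = 1.064 mol·L⁻¹.
Along a PFR/batch, dC_S/dC_R = −r_S/(r_S+r_T) = −k₁/(k₁+k₂·C_R).
Integrating from C_{R0} to C_R: C_S = (0.741/0.229)·ln[(0.741+0.229·1.96)/(0.741+0.229·1.06)] = 3.236·ln(1.190/0.9847) = 0.6123 mol·L⁻¹.
Y_S = C_S/C_{R0} = 0.6123/1.96 = 0.312.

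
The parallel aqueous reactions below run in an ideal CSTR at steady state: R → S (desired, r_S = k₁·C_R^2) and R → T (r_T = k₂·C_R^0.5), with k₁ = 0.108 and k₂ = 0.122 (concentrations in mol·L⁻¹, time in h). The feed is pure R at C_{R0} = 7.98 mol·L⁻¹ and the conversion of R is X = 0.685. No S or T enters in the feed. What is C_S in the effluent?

4.26 mol·L⁻¹

Exit C_R = C_{R0}(1−X) = 7.98×0.315 = 2.514 mol·L⁻¹.
Rates in a CSTR are evaluated at the outlet concentration: r_S = 0.108×2.514^2 = 0.6824, r_T = 0.122×2.514^0.5 = 0.1934.
Fraction of consumed R going to S: r_S/(r_S+r_T) = 0.7792.
C_S = 0.7792·C_{R0}·X = 0.7792×7.98×0.685 = 4.26 mol·L⁻¹.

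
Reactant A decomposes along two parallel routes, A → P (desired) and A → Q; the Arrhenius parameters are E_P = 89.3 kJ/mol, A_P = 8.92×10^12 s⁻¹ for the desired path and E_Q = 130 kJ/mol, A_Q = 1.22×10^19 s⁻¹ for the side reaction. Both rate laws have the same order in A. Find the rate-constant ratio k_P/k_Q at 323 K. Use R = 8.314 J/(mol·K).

With equal orders, S_{P/Q} = k_P/k_Q = (A_P/A_Q)·exp[(E_Q−E_P)/(RT)].
(E_Q−E_P)/(RT) = (130−89.3)×10³/(8.314×323) = 40700/2685 = 15.16.
k_P/k_Q = (8.92×10^12/1.22×10^19)·exp(15.16) = 7.311×10^-7 × 3.821×10^6 = 2.79.

2.79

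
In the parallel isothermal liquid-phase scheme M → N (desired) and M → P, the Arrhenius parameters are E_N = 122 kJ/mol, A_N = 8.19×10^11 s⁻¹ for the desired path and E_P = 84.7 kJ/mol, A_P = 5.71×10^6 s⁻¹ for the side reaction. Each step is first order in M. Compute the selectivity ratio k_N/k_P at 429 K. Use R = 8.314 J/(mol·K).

4.12

k_N/k_P = (A_N/A_P)·exp[−(E_N−E_P)/(RT)] = (A_N/A_P)·exp[(E_P−E_N)/(RT)].
(E_P−E_N)/(RT) = (84.7−122)×10³/(8.314×429) = -37300/3567 = -10.46.
k_N/k_P = (8.19×10^11/5.71×10^6)·exp(-10.46) = 1.434×10^5 × 2.872×10^-5 = 4.12.
Since E_N > E_P, raising the temperature improves selectivity toward N.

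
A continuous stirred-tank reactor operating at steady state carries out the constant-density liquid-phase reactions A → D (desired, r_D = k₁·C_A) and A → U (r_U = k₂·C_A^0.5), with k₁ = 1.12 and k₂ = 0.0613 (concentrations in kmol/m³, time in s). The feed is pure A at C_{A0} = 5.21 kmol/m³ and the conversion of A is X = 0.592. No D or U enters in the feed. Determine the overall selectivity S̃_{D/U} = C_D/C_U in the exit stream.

Exit C_A = C_{A0}(1−X) = 5.21×0.408 = 2.126 kmol/m³.
Rates in a CSTR are evaluated at the outlet concentration: r_D = 1.12×2.126 = 2.381, r_U = 0.0613×2.126^0.5 = 0.08937.
Overall selectivity = C_D/C_U = r_Dτ/(r_Uτ) = r_D/r_U = 26.6.

26.6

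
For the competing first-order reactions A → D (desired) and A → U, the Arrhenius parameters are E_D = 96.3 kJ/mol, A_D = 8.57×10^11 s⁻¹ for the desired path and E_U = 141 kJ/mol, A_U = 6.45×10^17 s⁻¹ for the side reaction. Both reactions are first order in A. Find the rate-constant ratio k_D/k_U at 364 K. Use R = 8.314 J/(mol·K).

Since both paths have the same order in A, the concentration cancels and S_{D/U} = k_D/k_U = (A_D/A_U)·exp[(E_U−E_D)/(RT)].
(E_U−E_D)/(RT) = (141−96.3)×10³/(8.314×364) = 44700/3026 = 14.77.
k_D/k_U = (8.57×10^11/6.45×10^17)·exp(14.77) = 1.329×10^-6 × 2.599×10^6 = 3.45.
Since E_D < E_U, lowering the temperature improves selectivity toward D.

3.45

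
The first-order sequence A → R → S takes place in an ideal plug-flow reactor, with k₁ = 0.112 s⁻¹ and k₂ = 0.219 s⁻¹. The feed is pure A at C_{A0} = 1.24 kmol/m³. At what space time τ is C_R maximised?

6.27 s

Setting dC_R/dτ = 0 gives τ_opt = ln(k₂/k₁)/(k₂−k₁).
= ln(0.219/0.112)/(0.219−0.112) = ln(1.955)/0.1070 = 0.6706/0.1070 = 6.27 s.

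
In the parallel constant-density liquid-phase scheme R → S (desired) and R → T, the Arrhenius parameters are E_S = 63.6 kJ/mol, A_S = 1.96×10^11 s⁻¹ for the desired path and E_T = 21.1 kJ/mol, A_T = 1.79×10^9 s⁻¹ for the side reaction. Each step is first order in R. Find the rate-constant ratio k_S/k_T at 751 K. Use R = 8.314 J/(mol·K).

Since both paths have the same order in R, the concentration cancels and S_{S/T} = k_S/k_T = (A_S/A_T)·exp[(E_T−E_S)/(RT)].
(E_T−E_S)/(RT) = (21.1−63.6)×10³/(8.314×751) = -42500/6244 = -6.807.
k_S/k_T = (1.96×10^11/1.79×10^9)·exp(-6.807) = 109.5 × 0.001106 = 0.121.

0.121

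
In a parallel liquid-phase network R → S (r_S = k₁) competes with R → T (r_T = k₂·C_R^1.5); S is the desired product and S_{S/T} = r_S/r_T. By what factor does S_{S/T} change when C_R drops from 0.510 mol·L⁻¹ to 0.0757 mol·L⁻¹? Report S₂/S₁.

17.5

S_{S/T} = (k₁/k₂)·C_R^-1.5, so S₂/S₁ = (C_{R,2}/C_{R,1})^-1.5.
= (0.0757/0.510)^(-1.5) = (0.1484)^(-1.5) = 17.5.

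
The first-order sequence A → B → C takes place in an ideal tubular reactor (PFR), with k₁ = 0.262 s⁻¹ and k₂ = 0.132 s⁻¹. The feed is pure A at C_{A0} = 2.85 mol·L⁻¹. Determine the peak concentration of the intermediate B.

Evaluating C_B at τ_opt = ln(k₂/k₁)/(k₂−k₁) gives C_{B,max}/C_{A0} = (k₁/k₂)^[k₂/(k₂−k₁)].
= (0.262/0.132)^(0.132/(0.132−0.262)) = (1.985)^(-1.015) = 0.4985.
C_{B,max} = 0.4985×2.85 = 1.42 mol·L⁻¹.

1.42 mol·L⁻¹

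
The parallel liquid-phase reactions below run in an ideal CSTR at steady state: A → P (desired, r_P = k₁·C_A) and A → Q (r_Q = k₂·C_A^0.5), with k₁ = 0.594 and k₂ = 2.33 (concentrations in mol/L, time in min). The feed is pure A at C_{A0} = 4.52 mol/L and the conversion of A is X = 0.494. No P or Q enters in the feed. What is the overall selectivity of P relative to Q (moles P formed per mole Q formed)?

Exit C_A = C_{A0}(1−X) = 4.52×0.506 = 2.287 mol/L.
Rates in a CSTR are evaluated at the outlet concentration: r_P = 0.594×2.287 = 1.359, r_Q = 2.33×2.287^0.5 = 3.524.
Overall selectivity = C_P/C_Q = r_Pτ/(r_Qτ) = r_P/r_Q = 0.386.

0.386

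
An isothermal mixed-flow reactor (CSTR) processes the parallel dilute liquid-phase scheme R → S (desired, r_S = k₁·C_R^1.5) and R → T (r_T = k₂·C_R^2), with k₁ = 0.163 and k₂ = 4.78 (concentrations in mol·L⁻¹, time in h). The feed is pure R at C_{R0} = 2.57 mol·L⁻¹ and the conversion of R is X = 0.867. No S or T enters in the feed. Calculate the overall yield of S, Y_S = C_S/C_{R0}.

0.0478

Exit C_R = C_{R0}(1−X) = 2.57×0.133 = 0.3418 mol·L⁻¹.
Rates in a CSTR are evaluated at the outlet concentration: r_S = 0.163×0.3418^1.5 = 0.03257, r_T = 4.78×0.3418^2 = 0.5585.
Fraction of consumed R going to S: r_S/(r_S+r_T) = 0.05511.
C_S = 0.05511·C_{R0}·X = 0.05511×2.57×0.867 = 0.123 mol·L⁻¹; Y_S = C_S/C_{R0} = 0.0478.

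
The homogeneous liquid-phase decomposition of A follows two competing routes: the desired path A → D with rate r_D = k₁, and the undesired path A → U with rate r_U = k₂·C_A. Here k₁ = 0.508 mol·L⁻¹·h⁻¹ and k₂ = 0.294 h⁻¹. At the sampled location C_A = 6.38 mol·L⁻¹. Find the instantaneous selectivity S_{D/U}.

S_{D/U} = r_D/r_U = (k₁)/(k₂·C_A) = (k₁/k₂)·C_A⁻¹.
= (0.508) / (0.294×6.380) = 0.5080/1.876 = 0.271.
The undesired path is higher order in A, so low C_A (CSTR or dilute feed) favours D.

0.271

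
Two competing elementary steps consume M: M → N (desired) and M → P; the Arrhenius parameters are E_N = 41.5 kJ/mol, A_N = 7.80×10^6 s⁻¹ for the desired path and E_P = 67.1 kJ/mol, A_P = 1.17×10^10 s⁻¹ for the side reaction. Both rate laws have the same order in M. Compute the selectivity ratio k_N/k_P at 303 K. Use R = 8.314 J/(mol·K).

With equal orders, S_{N/P} = k_N/k_P = (A_N/A_P)·exp[(E_P−E_N)/(RT)].
(E_P−E_N)/(RT) = (67.1−41.5)×10³/(8.314×303) = 25600/2519 = 10.16.
k_N/k_P = (7.80×10^6/1.17×10^10)·exp(10.16) = 6.667×10^-4 × 25905 = 17.3.
Since E_N < E_P, lowering the temperature improves selectivity toward N.

17.3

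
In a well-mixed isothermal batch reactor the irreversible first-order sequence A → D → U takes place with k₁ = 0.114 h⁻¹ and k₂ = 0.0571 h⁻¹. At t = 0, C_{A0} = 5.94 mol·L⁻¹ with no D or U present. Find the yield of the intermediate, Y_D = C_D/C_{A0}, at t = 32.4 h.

0.265

For first-order series with pure A initially, C_D(t) = k₁C_{A0}/(k₂−k₁)·(e^(−k₁t) − e^(−k₂t)).
e^(−k₁t) = e^(−0.114×32.4) = e^(−3.694) = 0.02488; e^(−k₂t) = e^(−1.850) = 0.1572.
C_D = 0.114×5.94/(0.0571−0.114) × (0.02488−0.1572) = (-11.90)×(-0.1323) = 1.575 mol·L⁻¹.
Y_D = C_D/C_{A0} = 1.575/5.94 = 0.265.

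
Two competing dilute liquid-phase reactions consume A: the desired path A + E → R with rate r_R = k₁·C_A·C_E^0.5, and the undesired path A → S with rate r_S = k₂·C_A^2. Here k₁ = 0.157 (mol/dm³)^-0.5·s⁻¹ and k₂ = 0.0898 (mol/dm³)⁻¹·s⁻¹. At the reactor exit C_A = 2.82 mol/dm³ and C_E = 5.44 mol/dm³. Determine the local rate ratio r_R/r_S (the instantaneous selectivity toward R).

S_{R/S} = r_R/r_S = (k₁·C_A·C_E^0.5)/(k₂·C_A^2) = (k₁/k₂)·C_A⁻¹·C_E^0.5.
= (0.157×2.820×5.440^0.5) / (0.0898×2.820^2) = 1.033/0.7141 = 1.45.
The undesired path is higher order in A, so low C_A (CSTR or dilute feed) favours R.

1.45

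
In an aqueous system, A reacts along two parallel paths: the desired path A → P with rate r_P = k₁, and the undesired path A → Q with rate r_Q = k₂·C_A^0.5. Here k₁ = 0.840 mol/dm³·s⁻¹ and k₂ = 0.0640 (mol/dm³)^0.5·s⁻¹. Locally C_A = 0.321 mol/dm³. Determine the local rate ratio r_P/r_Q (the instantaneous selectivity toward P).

23.2

S_{P/Q} = r_P/r_Q = (k₁)/(k₂·C_A^0.5) = (k₁/k₂)·C_A^-0.5.
= (0.840) / (0.0640×0.3210^0.5) = 0.8400/0.03626 = 23.2.
The undesired path is higher order in A, so low C_A (CSTR or dilute feed) favours P.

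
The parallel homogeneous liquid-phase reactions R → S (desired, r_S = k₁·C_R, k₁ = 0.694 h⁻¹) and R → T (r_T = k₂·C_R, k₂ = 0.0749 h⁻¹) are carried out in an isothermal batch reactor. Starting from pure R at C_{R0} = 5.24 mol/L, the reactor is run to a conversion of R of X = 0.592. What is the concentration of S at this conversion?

2.80 mol/L

C_R = C_{R0}(1−X) = 2.138 mol/L.
Both paths are first order in R, so the instantaneous fraction to S is constant: dC_S/d(−C_R) = k₁/(k₁+k₂) = 0.9026.
C_S = 0.9026·(C_{R0}−C_R) = 0.9026×3.102 = 2.80 mol/L.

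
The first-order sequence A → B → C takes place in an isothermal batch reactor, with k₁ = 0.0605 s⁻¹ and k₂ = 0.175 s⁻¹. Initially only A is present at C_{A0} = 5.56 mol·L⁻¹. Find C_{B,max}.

1.10 mol·L⁻¹

Evaluating C_B at t_opt = ln(k₂/k₁)/(k₂−k₁) gives C_{B,max}/C_{A0} = (k₁/k₂)^[k₂/(k₂−k₁)].
= (0.0605/0.175)^(0.175/(0.175−0.0605)) = (0.3457)^(1.528) = 0.1972.
C_{B,max} = 0.1972×5.56 = 1.10 mol·L⁻¹.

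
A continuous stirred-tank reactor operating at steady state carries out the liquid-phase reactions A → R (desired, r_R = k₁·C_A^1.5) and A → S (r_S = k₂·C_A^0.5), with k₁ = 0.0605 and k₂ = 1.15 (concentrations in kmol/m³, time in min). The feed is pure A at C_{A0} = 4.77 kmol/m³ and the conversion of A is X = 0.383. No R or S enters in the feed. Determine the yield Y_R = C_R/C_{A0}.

0.0514

Exit C_A = C_{A0}(1−X) = 4.77×0.617 = 2.943 kmol/m³.
In a CSTR the entire volume is at exit conditions, so r_R = 0.0605×2.943^1.5 = 0.3055 and r_S = 1.15×2.943^0.5 = 1.973.
Fraction of consumed A going to R: r_R/(r_R+r_S) = 0.1341.
C_R = 0.1341·C_{A0}·X = 0.1341×4.77×0.383 = 0.245 kmol/m³; Y_R = C_R/C_{A0} = 0.0514.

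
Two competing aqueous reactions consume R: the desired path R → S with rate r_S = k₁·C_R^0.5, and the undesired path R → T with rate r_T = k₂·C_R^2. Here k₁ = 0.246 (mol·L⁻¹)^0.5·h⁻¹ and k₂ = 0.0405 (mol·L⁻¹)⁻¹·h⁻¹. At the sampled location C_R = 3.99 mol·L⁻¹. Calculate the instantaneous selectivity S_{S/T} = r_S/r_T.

S_{S/T} = r_S/r_T = (k₁·C_R^0.5)/(k₂·C_R^2) = (k₁/k₂)·C_R^-1.5.
= (0.246×3.990^0.5) / (0.0405×3.990^2) = 0.4914/0.6448 = 0.762.

0.762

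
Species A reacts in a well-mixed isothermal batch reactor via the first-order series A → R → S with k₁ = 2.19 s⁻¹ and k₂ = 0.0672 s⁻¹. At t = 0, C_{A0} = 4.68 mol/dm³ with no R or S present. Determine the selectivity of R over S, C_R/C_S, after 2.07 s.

8.64

Solving the coupled first-order balances gives C_R(t) = [k₁/(k₂−k₁)]·C_{A0}·(e^(−k₁t) − e^(−k₂t)).
e^(−k₁t) = e^(−2.19×2.07) = e^(−4.533) = 0.01075; e^(−k₂t) = e^(−0.1391) = 0.8701.
C_R = 2.19×4.68/(0.0672−2.19) × (0.01075−0.8701) = (-4.828)×(-0.8594) = 4.149 mol/dm³.
C_A = C_{A0}e^(−k₁t) = 0.05029 mol/dm³, so C_S = C_{A0}−C_A−C_R = 0.4804 mol/dm³; C_R/C_S = 8.64.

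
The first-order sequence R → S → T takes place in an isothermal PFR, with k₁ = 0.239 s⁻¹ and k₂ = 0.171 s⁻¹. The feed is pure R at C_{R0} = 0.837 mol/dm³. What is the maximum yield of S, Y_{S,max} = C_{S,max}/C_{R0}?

0.431

For a first-order series the maximum intermediate yield is C_{S,max}/C_{R0} = (k₁/k₂)^[k₂/(k₂−k₁)].
= (0.239/0.171)^(0.171/(0.171−0.239)) = (1.398)^(-2.515) = 0.4309.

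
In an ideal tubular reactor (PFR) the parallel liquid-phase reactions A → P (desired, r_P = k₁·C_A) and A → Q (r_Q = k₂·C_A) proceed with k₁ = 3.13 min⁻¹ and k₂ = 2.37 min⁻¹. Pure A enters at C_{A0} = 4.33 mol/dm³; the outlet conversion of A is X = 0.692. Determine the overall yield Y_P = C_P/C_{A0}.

C_A = C_{A0}(1−X) = 1.334 mol/dm³.
Both paths are first order in A, so the instantaneous fraction to P is constant: dC_P/d(−C_A) = k₁/(k₁+k₂) = 0.5691.
C_P = 0.5691·(C_{A0}−C_A) = 0.5691×2.996 = 1.71 mol/dm³.
Y_P = C_P/C_{A0} = 1.705/4.33 = 0.394.

0.394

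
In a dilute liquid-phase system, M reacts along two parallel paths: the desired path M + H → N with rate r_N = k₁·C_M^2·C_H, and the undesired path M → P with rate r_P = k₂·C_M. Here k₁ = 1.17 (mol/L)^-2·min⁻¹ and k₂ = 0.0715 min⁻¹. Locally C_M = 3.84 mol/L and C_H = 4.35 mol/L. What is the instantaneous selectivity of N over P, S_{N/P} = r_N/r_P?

S_{N/P} = r_N/r_P = (k₁·C_M^2·C_H)/(k₂·C_M) = (k₁/k₂)·C_M·C_H.
= (1.17×3.840^2×4.350) / (0.0715×3.840) = 75.05/0.2746 = 273.
Since the desired path is higher order in M, keeping C_M high (PFR or concentrated feed) favours N.

273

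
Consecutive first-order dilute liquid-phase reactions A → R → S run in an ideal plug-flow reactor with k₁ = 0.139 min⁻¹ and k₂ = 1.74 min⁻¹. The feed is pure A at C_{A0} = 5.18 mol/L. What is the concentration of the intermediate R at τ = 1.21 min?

0.325 mol/L

For first-order series with pure A initially, C_R(τ) = k₁C_{A0}/(k₂−k₁)·(e^(−k₁τ) − e^(−k₂τ)).
e^(−k₁τ) = e^(−0.139×1.21) = e^(−0.1682) = 0.8452; e^(−k₂τ) = e^(−2.105) = 0.1218.
C_R = 0.139×5.18/(1.74−0.139) × (0.8452−0.1218) = 0.4497×0.7234 = 0.3253 mol/L.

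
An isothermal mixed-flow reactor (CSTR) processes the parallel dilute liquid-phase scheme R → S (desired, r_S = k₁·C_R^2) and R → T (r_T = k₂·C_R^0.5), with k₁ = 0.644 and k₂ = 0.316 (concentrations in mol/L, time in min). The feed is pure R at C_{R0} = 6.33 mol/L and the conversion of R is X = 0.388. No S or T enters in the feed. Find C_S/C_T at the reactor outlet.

Exit C_R = C_{R0}(1−X) = 6.33×0.612 = 3.874 mol/L.
A CSTR operates uniformly at the exit composition, giving r_S = 9.665 and r_T = 0.6220 (each k·C_R^n at C_R = 3.874).
Overall selectivity = C_S/C_T = r_Sτ/(r_Tτ) = r_S/r_T = 15.5.

15.5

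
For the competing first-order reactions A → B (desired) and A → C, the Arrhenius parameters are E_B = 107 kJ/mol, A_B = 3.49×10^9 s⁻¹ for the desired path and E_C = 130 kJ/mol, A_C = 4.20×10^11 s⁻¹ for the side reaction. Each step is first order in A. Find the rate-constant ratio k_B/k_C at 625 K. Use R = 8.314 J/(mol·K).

0.695

k_B/k_C = (A_B/A_C)·exp[−(E_B−E_C)/(RT)] = (A_B/A_C)·exp[(E_C−E_B)/(RT)].
(E_C−E_B)/(RT) = (130−107)×10³/(8.314×625) = 23000/5196 = 4.426.
k_B/k_C = (3.49×10^9/4.20×10^11)·exp(4.426) = 0.008310 × 83.62 = 0.695.
Since E_B < E_C, lowering the temperature improves selectivity toward B.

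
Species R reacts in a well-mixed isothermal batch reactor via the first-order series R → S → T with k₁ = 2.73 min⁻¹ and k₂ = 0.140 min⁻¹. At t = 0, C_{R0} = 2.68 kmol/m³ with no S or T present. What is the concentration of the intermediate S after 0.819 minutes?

For first-order series with pure R initially, C_S(t) = k₁C_{R0}/(k₂−k₁)·(e^(−k₁t) − e^(−k₂t)).
e^(−k₁t) = e^(−2.73×0.819) = e^(−2.236) = 0.1069; e^(−k₂t) = e^(−0.1147) = 0.8917.
C_S = 2.73×2.68/(0.140−2.73) × (0.1069−0.8917) = (-2.825)×(-0.7848) = 2.217 kmol/m³.

2.22 kmol/m³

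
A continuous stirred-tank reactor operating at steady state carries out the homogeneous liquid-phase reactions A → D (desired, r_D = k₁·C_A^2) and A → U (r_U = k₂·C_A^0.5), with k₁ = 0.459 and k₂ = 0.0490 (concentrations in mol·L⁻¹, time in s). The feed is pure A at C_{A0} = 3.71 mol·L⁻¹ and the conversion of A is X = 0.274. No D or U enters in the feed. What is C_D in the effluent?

0.993 mol·L⁻¹

Exit C_A = C_{A0}(1−X) = 3.71×0.726 = 2.693 mol·L⁻¹.
In a CSTR the entire volume is at exit conditions, so r_D = 0.459×2.693^2 = 3.330 and r_U = 0.0490×2.693^0.5 = 0.08042.
Fraction of consumed A going to D: r_D/(r_D+r_U) = 0.9764.
C_D = 0.9764·C_{A0}·X = 0.9764×3.71×0.274 = 0.993 mol·L⁻¹.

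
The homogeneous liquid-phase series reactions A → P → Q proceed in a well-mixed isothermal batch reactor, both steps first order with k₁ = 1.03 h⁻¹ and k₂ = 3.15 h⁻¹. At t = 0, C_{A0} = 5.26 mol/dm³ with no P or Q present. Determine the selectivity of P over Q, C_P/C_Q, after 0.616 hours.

Solving the coupled first-order balances gives C_P(t) = [k₁/(k₂−k₁)]·C_{A0}·(e^(−k₁t) − e^(−k₂t)).
e^(−k₁t) = e^(−1.03×0.616) = e^(−0.6345) = 0.5302; e^(−k₂t) = e^(−1.940) = 0.1436.
C_P = 1.03×5.26/(3.15−1.03) × (0.5302−0.1436) = 2.556×0.3866 = 0.9879 mol/dm³.
C_A = C_{A0}e^(−k₁t) = 2.789 mol/dm³, so C_Q = C_{A0}−C_A−C_P = 1.483 mol/dm³; C_P/C_Q = 0.666.

0.666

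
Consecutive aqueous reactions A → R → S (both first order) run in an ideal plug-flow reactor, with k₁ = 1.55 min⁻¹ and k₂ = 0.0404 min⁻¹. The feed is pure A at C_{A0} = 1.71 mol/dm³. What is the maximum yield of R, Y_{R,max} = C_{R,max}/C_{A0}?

Evaluating C_R at τ_opt = ln(k₂/k₁)/(k₂−k₁) gives C_{R,max}/C_{A0} = (k₁/k₂)^[k₂/(k₂−k₁)].
= (1.55/0.0404)^(0.0404/(0.0404−1.55)) = (38.37)^(-0.02676) = 0.9070.

0.907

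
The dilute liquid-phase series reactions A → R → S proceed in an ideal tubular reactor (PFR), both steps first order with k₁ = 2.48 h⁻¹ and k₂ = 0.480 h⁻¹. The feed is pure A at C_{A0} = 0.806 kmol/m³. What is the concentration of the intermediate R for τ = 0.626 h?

For first-order series with pure A initially, C_R(τ) = k₁C_{A0}/(k₂−k₁)·(e^(−k₁τ) − e^(−k₂τ)).
e^(−k₁τ) = e^(−2.48×0.626) = e^(−1.552) = 0.2117; e^(−k₂τ) = e^(−0.3005) = 0.7405.
C_R = 2.48×0.806/(0.480−2.48) × (0.2117−0.7405) = (-0.9994)×(-0.5287) = 0.5284 kmol/m³.

0.528 kmol/m³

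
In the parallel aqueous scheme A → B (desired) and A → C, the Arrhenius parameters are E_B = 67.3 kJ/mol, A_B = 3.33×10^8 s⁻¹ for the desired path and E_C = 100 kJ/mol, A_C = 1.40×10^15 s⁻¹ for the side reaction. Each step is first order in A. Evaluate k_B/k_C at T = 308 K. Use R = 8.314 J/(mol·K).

With equal orders, S_{B/C} = k_B/k_C = (A_B/A_C)·exp[(E_C−E_B)/(RT)].
(E_C−E_B)/(RT) = (100−67.3)×10³/(8.314×308) = 32700/2561 = 12.77.
k_B/k_C = (3.33×10^8/1.40×10^15)·exp(12.77) = 2.379×10^-7 × 3.515×10^5 = 0.0836.

0.0836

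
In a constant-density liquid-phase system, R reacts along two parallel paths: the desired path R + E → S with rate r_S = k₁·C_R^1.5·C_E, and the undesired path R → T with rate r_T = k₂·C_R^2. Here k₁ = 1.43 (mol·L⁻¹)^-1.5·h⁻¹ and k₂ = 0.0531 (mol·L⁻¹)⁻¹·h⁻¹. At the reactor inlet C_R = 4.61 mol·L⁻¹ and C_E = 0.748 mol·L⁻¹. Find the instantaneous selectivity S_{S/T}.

S_{S/T} = r_S/r_T = (k₁·C_R^1.5·C_E)/(k₂·C_R^2) = (k₁/k₂)·C_R^-0.5·C_E.
= (1.43×4.610^1.5×0.7480) / (0.0531×4.610^2) = 10.59/1.128 = 9.38.
The undesired path is higher order in R, so low C_R (CSTR or dilute feed) favours S.

9.38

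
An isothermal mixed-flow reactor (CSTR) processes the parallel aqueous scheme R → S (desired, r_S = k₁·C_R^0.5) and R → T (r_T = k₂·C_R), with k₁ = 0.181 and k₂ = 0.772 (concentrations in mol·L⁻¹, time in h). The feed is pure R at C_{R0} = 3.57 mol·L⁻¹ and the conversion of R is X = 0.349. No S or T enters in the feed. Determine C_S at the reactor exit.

0.166 mol·L⁻¹

Exit C_R = C_{R0}(1−X) = 3.57×0.651 = 2.324 mol·L⁻¹.
Rates in a CSTR are evaluated at the outlet concentration: r_S = 0.181×2.324^0.5 = 0.2759, r_T = 0.772×2.324 = 1.794.
Fraction of consumed R going to S: r_S/(r_S+r_T) = 0.1333.
C_S = 0.1333·C_{R0}·X = 0.1333×3.57×0.349 = 0.166 mol·L⁻¹.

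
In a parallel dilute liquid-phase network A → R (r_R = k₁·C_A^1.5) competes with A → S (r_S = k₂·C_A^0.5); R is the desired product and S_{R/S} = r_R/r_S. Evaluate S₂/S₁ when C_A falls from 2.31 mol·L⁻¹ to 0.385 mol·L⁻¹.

0.167

S_{R/S} = (k₁/k₂)·C_A, so S₂/S₁ = (C_{A,2}/C_{A,1}).
= 0.385/2.31 = 0.167.
Selectivity toward R falls as C_A falls — high-concentration operation is favoured.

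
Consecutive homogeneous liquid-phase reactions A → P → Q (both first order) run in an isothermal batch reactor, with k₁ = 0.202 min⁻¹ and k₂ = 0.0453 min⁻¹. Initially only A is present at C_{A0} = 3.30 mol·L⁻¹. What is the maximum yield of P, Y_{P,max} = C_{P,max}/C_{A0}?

0.649

At the optimum, C_{P,max}/C_{A0} = (k₁/k₂)^[k₂/(k₂−k₁)].
= (0.202/0.0453)^(0.0453/(0.0453−0.202)) = (4.459)^(-0.2891) = 0.6491.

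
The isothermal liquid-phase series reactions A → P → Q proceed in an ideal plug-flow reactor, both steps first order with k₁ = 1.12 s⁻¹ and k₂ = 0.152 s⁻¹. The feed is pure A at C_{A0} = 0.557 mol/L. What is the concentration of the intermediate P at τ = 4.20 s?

Solving the coupled first-order balances gives C_P(τ) = [k₁/(k₂−k₁)]·C_{A0}·(e^(−k₁τ) − e^(−k₂τ)).
e^(−k₁τ) = e^(−1.12×4.20) = e^(−4.704) = 0.009059; e^(−k₂τ) = e^(−0.6384) = 0.5281.
C_P = 1.12×0.557/(0.152−1.12) × (0.009059−0.5281) = (-0.6445)×(-0.5191) = 0.3345 mol/L.

0.335 mol/L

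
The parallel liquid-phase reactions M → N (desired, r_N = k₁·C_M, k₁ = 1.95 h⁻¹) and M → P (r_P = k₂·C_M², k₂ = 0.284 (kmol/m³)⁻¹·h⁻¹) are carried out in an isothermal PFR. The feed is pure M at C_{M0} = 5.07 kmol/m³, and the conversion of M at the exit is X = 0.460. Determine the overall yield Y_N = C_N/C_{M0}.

C_M = C_{M0}(1−X) = 2.738 kmol/m³.
Along a PFR/batch, dC_N/dC_M = −r_N/(r_N+r_P) = −k₁/(k₁+k₂·C_M).
Integrating from C_{M0} to C_M: C_N = (1.95/0.284)·ln[(1.95+0.284·5.07)/(1.95+0.284·2.74)] = 6.866·ln(3.390/2.728) = 1.493 kmol/m³.
Y_N = C_N/C_{M0} = 1.493/5.07 = 0.294.

0.294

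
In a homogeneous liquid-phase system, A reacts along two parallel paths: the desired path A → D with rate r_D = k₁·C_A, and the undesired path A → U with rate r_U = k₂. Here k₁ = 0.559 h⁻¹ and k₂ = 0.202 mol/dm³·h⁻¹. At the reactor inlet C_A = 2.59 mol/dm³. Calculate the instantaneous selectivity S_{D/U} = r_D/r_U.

S_{D/U} = r_D/r_U = (k₁·C_A)/(k₂) = (k₁/k₂)·C_A.
= (0.559×2.590) / (0.202) = 1.448/0.2020 = 7.17.

7.17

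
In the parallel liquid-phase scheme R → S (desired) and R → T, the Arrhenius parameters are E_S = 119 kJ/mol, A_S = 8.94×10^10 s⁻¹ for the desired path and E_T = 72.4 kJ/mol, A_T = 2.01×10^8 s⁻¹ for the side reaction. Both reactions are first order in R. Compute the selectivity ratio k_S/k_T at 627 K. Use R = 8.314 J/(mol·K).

Since both paths have the same order in R, the concentration cancels and S_{S/T} = k_S/k_T = (A_S/A_T)·exp[(E_T−E_S)/(RT)].
(E_T−E_S)/(RT) = (72.4−119)×10³/(8.314×627) = -46600/5213 = -8.939.
k_S/k_T = (8.94×10^10/2.01×10^8)·exp(-8.939) = 444.8 × 1.311×10^-4 = 0.0583.
Since E_S > E_T, raising the temperature improves selectivity toward S.

0.0583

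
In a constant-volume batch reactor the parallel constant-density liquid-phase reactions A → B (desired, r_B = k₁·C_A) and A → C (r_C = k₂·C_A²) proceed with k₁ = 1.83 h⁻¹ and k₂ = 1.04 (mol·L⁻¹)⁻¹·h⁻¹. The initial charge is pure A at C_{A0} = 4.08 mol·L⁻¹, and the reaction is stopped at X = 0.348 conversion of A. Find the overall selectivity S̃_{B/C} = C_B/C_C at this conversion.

0.527

C_A = C_{A0}(1−X) = 2.660 mol·L⁻¹.
Along a PFR/batch, dC_B/dC_A = −r_B/(r_B+r_C) = −k₁/(k₁+k₂·C_A).
Integrating from C_{A0} to C_A: C_B = (1.83/1.04)·ln[(1.83+1.04·4.08)/(1.83+1.04·2.66)] = 1.760·ln(6.073/4.597) = 0.4902 mol·L⁻¹.
C_C = (C_{A0}−C_A)−C_B = 0.9297 mol·L⁻¹; S̃_{B/C} = 0.4902/0.9297 = 0.527.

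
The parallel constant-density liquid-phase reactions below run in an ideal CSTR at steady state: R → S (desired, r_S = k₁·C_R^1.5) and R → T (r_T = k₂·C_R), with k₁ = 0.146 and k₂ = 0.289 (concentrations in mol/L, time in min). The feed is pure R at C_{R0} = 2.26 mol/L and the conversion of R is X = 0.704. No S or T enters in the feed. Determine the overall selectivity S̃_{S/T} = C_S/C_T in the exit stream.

Exit C_R = C_{R0}(1−X) = 2.26×0.296 = 0.6690 mol/L.
A CSTR operates uniformly at the exit composition, giving r_S = 0.07988 and r_T = 0.1933 (each k·C_R^n at C_R = 0.6690).
Overall selectivity = C_S/C_T = r_Sτ/(r_Tτ) = r_S/r_T = 0.413.

0.413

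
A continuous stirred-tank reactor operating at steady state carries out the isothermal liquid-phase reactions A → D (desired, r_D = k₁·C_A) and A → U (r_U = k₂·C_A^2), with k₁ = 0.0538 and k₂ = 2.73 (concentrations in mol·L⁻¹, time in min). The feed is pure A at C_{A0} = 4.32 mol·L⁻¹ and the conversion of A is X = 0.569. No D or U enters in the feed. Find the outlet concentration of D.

Exit C_A = C_{A0}(1−X) = 4.32×0.431 = 1.862 mol·L⁻¹.
In a CSTR the entire volume is at exit conditions, so r_D = 0.0538×1.862 = 0.1002 and r_U = 2.73×1.862^2 = 9.464.
Fraction of consumed A going to D: r_D/(r_D+r_U) = 0.01047.
C_D = 0.01047·C_{A0}·X = 0.01047×4.32×0.569 = 0.0257 mol·L⁻¹.

0.0257 mol·L⁻¹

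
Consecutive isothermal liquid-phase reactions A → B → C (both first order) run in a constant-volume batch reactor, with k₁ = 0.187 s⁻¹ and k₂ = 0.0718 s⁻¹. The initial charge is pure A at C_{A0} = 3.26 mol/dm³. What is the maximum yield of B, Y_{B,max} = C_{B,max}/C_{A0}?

At the optimum, C_{B,max}/C_{A0} = (k₁/k₂)^[k₂/(k₂−k₁)].
= (0.187/0.0718)^(0.0718/(0.0718−0.187)) = (2.604)^(-0.6233) = 0.5507.

0.551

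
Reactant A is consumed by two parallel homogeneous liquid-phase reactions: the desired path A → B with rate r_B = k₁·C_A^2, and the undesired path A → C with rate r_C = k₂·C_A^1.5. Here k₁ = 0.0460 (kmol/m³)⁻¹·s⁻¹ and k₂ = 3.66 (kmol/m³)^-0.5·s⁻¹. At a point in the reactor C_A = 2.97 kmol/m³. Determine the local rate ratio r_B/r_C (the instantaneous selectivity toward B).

0.0217

S_{B/C} = r_B/r_C = (k₁·C_A^2)/(k₂·C_A^1.5) = (k₁/k₂)·C_A^0.5.
= (0.0460×2.970^2) / (3.66×2.970^1.5) = 0.4058/18.73 = 0.0217.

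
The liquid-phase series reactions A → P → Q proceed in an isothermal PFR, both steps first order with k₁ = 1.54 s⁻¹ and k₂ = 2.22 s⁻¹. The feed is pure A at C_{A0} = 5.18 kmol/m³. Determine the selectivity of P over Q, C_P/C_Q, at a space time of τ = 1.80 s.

0.119

Solving the coupled first-order balances gives C_P(τ) = [k₁/(k₂−k₁)]·C_{A0}·(e^(−k₁τ) − e^(−k₂τ)).
e^(−k₁τ) = e^(−1.54×1.80) = e^(−2.772) = 0.06254; e^(−k₂τ) = e^(−3.996) = 0.01839.
C_P = 1.54×5.18/(2.22−1.54) × (0.06254−0.01839) = 11.73×0.04415 = 0.5179 kmol/m³.
C_A = C_{A0}e^(−k₁τ) = 0.3239 kmol/m³, so C_Q = C_{A0}−C_A−C_P = 4.338 kmol/m³; C_P/C_Q = 0.119.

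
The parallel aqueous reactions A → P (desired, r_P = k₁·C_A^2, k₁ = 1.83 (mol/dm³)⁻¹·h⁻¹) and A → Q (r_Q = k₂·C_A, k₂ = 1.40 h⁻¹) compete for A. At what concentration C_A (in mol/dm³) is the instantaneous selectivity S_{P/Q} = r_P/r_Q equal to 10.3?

S_{P/Q} = (k₁/k₂)·C_A ⇒ C_A = S·k₂/k₁.
= 10.3×1.40/1.83 = 7.88 mol/dm³.

7.88 mol/dm³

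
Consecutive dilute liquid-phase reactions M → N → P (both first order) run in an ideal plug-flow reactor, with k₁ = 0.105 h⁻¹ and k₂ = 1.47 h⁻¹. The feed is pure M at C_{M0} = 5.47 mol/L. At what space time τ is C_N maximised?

The intermediate peaks when r₁ = r₂, i.e. k₁e^(−k₁τ) = k₂e^(−k₂τ), giving τ_opt = ln(k₂/k₁)/(k₂−k₁).
= ln(1.47/0.105)/(1.47−0.105) = ln(14.00)/1.365 = 2.639/1.365 = 1.93 h.

1.93 h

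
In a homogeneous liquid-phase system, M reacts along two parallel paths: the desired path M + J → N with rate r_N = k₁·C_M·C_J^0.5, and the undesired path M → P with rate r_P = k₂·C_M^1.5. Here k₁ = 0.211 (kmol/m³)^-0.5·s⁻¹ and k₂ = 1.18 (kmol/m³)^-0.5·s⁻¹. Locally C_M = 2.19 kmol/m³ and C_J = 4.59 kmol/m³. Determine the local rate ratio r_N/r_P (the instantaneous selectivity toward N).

0.259

S_{N/P} = r_N/r_P = (k₁·C_M·C_J^0.5)/(k₂·C_M^1.5) = (k₁/k₂)·C_M^-0.5·C_J^0.5.
= (0.211×2.190×4.590^0.5) / (1.18×2.190^1.5) = 0.9900/3.824 = 0.259.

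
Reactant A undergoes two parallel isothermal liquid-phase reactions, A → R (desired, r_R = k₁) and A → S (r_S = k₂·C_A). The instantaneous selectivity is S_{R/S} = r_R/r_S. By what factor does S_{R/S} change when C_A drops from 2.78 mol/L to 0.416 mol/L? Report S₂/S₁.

S_{R/S} = (k₁/k₂)·C_A⁻¹, so S₂/S₁ = (C_{A,2}/C_{A,1})⁻¹.
= 2.78/0.416 = 6.68.
Selectivity toward R rises as C_A falls — low-concentration operation is favoured.

6.68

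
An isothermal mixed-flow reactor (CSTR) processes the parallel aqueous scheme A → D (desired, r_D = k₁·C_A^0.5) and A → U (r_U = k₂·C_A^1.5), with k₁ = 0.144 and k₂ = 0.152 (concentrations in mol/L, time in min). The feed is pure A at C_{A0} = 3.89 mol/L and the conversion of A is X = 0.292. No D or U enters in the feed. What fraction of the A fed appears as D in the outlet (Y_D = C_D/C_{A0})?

Exit C_A = C_{A0}(1−X) = 3.89×0.708 = 2.754 mol/L.
A CSTR operates uniformly at the exit composition, giving r_D = 0.2390 and r_U = 0.6947 (each k·C_A^n at C_A = 2.754).
Fraction of consumed A going to D: r_D/(r_D+r_U) = 0.2559.
C_D = 0.2559·C_{A0}·X = 0.2559×3.89×0.292 = 0.291 mol/L; Y_D = C_D/C_{A0} = 0.0747.

0.0747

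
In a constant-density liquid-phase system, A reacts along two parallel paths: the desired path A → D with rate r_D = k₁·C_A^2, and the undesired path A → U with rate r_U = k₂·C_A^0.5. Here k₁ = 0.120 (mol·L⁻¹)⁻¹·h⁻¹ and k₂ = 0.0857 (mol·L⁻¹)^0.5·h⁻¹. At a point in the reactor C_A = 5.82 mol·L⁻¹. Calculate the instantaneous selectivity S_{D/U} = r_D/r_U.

S_{D/U} = r_D/r_U = (k₁·C_A^2)/(k₂·C_A^0.5) = (k₁/k₂)·C_A^1.5.
= (0.120×5.820^2) / (0.0857×5.820^0.5) = 4.065/0.2067 = 19.7.
Since the desired path is higher order in A, keeping C_A high (PFR or concentrated feed) favours D.

19.7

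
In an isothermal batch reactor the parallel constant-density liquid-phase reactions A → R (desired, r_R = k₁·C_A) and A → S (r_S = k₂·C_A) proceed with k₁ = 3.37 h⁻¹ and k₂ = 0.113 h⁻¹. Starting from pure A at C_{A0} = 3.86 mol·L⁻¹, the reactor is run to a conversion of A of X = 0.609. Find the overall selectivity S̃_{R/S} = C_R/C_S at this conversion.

C_A = C_{A0}(1−X) = 1.509 mol·L⁻¹.
Both paths are first order in A, so the instantaneous fraction to R is constant: dC_R/d(−C_A) = k₁/(k₁+k₂) = 0.9676.
C_R = 0.9676·(C_{A0}−C_A) = 0.9676×2.351 = 2.27 mol·L⁻¹.
C_S = (C_{A0}−C_A)−C_R = 0.07627 mol·L⁻¹; S̃_{R/S} = 2.274/0.07627 = 29.8.

29.8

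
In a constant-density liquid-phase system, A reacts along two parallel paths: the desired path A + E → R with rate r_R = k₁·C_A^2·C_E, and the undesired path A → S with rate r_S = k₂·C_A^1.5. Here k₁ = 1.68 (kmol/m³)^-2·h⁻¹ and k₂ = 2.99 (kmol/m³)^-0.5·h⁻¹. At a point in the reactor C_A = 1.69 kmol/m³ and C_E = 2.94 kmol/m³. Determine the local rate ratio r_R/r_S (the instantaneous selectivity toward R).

2.15

S_{R/S} = r_R/r_S = (k₁·C_A^2·C_E)/(k₂·C_A^1.5) = (k₁/k₂)·C_A^0.5·C_E.
= (1.68×1.690^2×2.940) / (2.99×1.690^1.5) = 14.11/6.569 = 2.15.
Since the desired path is higher order in A, keeping C_A high (PFR or concentrated feed) favours R.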